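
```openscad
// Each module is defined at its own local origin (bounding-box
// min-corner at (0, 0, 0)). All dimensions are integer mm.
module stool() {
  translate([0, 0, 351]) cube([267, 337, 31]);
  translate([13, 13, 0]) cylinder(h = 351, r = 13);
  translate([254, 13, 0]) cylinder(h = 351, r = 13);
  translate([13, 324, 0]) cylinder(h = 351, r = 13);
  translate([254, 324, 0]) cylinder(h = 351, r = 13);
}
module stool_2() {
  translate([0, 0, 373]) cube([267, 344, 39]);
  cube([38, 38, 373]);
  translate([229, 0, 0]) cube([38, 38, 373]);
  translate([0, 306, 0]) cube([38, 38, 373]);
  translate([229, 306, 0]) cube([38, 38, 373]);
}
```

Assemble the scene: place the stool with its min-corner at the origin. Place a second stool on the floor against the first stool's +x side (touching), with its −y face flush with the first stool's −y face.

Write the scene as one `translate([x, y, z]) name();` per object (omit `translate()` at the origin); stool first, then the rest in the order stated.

stool();
translate([267, 0, 0]) stool_2();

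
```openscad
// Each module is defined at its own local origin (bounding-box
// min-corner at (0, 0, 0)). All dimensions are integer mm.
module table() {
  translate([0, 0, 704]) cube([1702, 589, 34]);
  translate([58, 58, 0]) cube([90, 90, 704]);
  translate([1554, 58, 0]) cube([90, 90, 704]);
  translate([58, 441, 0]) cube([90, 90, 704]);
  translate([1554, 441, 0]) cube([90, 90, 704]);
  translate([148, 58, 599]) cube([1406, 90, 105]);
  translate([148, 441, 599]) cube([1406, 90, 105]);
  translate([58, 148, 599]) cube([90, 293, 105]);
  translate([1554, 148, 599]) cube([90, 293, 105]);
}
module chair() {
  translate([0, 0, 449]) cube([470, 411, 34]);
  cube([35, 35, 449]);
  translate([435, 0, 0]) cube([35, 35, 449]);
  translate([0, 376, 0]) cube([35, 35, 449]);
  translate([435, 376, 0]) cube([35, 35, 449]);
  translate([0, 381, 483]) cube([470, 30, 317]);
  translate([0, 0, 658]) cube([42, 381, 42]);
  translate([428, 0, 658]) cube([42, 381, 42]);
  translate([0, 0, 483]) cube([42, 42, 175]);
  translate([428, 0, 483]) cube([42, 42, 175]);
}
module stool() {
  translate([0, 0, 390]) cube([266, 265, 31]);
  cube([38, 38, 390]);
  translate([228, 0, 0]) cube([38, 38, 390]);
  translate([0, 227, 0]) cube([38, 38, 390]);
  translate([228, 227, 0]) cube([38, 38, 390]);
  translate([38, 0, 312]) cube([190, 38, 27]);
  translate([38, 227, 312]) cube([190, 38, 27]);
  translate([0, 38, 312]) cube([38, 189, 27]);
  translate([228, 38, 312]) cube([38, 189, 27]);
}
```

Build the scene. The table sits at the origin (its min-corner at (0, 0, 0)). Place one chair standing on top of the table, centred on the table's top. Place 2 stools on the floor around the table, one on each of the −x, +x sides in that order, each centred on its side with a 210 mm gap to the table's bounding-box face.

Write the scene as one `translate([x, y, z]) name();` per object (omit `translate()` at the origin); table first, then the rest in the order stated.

table();
translate([616, 89, 738]) chair();
translate([-476, 162, 0]) stool();
translate([1912, 162, 0]) stool();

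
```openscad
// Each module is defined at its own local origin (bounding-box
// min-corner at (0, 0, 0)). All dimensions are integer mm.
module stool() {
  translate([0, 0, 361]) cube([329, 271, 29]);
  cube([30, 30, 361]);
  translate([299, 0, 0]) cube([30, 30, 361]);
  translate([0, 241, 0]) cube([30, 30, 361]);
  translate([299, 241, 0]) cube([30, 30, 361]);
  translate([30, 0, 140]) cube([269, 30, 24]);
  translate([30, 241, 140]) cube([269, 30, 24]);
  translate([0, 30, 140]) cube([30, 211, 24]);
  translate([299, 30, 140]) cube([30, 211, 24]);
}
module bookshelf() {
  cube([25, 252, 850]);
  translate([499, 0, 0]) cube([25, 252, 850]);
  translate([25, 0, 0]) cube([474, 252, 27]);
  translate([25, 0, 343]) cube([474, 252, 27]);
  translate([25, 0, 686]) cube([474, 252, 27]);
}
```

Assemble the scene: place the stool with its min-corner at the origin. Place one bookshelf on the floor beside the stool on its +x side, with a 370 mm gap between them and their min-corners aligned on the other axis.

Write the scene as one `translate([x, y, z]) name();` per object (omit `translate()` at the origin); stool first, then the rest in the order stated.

stool();
translate([699, 0, 0]) bookshelf();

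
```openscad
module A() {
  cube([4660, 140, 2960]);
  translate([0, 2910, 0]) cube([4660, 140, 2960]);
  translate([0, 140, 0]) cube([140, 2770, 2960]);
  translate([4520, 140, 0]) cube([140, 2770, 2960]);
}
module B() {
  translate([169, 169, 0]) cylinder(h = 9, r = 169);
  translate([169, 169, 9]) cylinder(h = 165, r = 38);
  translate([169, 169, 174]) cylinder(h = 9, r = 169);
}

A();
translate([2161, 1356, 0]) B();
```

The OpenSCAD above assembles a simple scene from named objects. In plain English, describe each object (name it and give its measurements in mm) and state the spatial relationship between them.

A is a box-shaped house frame (walls only): outside footprint 4660×3050 mm, wall height 2960 mm, wall thickness 140 mm. The two y-facing walls run the full x-width; the two x-facing walls fit between the inner faces of the y-facing walls.

B is a spool: two coaxial disc flanges of radius 169 mm and thickness 9 mm, joined by a core cylinder of radius 38 mm and height 165 mm. The lower flange rests on z = 0 and the three cylinders share a vertical axis.

The spool sits inside the house frame, centred.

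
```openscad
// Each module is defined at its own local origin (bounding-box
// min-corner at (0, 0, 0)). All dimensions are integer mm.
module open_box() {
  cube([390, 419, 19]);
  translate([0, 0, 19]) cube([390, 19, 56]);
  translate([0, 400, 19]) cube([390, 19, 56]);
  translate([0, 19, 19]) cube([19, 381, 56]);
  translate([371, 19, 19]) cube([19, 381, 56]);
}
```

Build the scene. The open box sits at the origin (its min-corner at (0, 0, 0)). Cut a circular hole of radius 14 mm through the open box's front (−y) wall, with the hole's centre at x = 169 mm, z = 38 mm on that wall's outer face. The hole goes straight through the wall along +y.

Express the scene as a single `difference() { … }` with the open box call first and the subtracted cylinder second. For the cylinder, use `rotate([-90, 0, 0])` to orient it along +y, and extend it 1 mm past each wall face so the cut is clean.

difference() {
  open_box();
  translate([169, -1, 38]) rotate([-90, 0, 0]) cylinder(h = 21, r = 14);
}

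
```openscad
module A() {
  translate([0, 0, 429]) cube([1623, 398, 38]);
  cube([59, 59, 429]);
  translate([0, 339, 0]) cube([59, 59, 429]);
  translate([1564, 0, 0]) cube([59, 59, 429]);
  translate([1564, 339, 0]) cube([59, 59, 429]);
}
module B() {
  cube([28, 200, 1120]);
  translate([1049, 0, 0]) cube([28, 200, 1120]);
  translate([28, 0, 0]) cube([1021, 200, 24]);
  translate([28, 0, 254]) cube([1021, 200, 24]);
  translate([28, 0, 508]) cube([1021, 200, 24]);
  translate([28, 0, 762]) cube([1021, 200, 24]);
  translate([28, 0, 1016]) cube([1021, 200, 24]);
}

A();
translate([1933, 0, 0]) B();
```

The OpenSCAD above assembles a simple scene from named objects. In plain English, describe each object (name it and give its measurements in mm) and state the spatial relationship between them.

A is a bench: a 1623×398 mm seat slab, 38 mm thick, top at z = 467 mm, on four 59×59 mm square legs flush with the seat corners and standing on z = 0.

B is an open bookshelf. Two side panels, each 28 mm thick, 200 mm deep and 1120 mm tall, stand 1077 mm apart (outside-to-outside). Between them sit 5 shelves, each 24 mm thick and 200 mm deep, spanning the full gap between the sides. The bottom shelf rests on the floor (its underside at z = 0) and the clear gap between one shelf's top and the next shelf's underside is 230 mm.

The bookshelf is on the floor beside the bench on its +x side.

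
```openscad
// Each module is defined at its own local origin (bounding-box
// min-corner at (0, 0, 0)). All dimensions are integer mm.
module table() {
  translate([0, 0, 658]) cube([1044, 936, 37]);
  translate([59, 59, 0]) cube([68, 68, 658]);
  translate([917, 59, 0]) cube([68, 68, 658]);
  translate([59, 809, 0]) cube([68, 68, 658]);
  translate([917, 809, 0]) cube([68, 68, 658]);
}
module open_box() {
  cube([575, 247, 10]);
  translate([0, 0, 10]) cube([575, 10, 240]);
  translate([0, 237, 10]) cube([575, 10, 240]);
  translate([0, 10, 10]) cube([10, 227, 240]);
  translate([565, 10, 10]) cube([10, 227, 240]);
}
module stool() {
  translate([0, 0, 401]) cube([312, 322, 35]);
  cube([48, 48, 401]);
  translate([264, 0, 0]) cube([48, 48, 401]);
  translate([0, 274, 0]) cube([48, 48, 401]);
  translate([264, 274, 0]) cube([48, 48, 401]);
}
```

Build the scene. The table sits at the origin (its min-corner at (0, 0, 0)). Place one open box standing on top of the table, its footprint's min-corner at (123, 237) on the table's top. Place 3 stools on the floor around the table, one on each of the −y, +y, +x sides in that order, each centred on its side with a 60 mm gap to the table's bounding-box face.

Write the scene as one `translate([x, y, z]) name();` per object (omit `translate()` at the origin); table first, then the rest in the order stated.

table();
translate([123, 237, 695]) open_box();
translate([366, -382, 0]) stool();
translate([366, 996, 0]) stool();
translate([1104, 307, 0]) stool();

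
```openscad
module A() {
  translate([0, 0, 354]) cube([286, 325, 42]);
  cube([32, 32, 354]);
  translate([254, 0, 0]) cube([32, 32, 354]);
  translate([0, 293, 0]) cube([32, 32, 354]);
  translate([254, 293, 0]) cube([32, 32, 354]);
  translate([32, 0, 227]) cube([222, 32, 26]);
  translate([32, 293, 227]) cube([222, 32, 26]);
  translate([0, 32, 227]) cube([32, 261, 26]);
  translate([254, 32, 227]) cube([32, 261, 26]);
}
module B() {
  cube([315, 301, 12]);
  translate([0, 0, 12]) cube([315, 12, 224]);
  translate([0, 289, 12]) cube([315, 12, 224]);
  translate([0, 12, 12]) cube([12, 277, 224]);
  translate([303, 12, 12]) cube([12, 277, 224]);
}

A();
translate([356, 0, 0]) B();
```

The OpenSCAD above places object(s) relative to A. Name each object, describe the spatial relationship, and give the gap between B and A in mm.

A is a stool. B is an open box. The open box is on the floor beside the stool on its +x side. The gap between the open box and the stool is 70 mm.

The open box's nearest face is 70 mm from the stool's +x face.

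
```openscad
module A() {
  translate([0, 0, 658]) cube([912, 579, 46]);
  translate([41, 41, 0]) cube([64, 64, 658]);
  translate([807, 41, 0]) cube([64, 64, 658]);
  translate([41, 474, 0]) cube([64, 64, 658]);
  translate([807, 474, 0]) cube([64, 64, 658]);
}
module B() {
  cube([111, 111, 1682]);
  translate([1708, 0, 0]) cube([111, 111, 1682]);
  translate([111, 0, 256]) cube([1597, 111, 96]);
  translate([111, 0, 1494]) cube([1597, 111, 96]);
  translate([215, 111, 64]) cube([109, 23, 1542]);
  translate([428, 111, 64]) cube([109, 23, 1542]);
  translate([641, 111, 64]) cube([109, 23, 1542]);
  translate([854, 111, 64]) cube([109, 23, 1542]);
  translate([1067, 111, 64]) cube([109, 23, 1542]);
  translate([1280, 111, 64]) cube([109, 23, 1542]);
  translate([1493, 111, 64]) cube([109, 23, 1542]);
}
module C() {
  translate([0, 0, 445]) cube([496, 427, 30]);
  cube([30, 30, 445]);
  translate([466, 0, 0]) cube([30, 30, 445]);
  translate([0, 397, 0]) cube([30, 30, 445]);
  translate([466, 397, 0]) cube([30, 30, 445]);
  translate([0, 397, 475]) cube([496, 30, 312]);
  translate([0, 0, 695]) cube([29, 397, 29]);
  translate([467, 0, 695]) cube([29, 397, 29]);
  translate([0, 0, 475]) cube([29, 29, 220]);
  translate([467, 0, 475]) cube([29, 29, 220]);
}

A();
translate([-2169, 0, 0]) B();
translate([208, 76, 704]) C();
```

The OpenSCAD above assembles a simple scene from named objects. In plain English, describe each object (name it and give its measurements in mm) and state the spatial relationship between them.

A is a rectangular dining table. The top is 912×579×46 mm with its upper surface at z = 704 mm. It stands on four 64×64 mm square legs, each inset 41 mm from the nearest pair of top edges, running from the floor to the underside of the top.

B is a fence section. Two 111×111 mm posts, 1682 mm tall, stand on the floor with a clear span of 1597 mm between their inner faces. Two horizontal rails of 111×96 mm section span the gap between the posts with their undersides at z = 256 mm and z = 1494 mm, flush with the posts' −y face. 7 pickets, each 109 mm wide, 23 mm thick and 1542 mm tall, are fixed to the +y face of the rails with their bottoms at z = 64 mm, evenly spaced across the span with equal gaps (rounded down to the nearest mm) at the −x end and between each pair — any rounding remainder accumulates at the +x end.

C is a chair: 496×427 mm seat, 30 mm thick, top at z = 475 mm, on four 30 mm square corner legs flush with the seat edges. A 30 mm thick backrest slab spans the full seat width, extending 312 mm above the seat top, its back face flush with the seat's +y edge. Two armrests of 29×29 mm section run along each side from the seat's front edge to the front of the backrest, top faces 249 mm above the seat top and outer faces flush with the seat's x-edges; a 29×29 mm post under the front of each armrest stands on the seat at the front corner.

The fence section is on the floor beside the table on its −x side. The chair is on top of the table, centred.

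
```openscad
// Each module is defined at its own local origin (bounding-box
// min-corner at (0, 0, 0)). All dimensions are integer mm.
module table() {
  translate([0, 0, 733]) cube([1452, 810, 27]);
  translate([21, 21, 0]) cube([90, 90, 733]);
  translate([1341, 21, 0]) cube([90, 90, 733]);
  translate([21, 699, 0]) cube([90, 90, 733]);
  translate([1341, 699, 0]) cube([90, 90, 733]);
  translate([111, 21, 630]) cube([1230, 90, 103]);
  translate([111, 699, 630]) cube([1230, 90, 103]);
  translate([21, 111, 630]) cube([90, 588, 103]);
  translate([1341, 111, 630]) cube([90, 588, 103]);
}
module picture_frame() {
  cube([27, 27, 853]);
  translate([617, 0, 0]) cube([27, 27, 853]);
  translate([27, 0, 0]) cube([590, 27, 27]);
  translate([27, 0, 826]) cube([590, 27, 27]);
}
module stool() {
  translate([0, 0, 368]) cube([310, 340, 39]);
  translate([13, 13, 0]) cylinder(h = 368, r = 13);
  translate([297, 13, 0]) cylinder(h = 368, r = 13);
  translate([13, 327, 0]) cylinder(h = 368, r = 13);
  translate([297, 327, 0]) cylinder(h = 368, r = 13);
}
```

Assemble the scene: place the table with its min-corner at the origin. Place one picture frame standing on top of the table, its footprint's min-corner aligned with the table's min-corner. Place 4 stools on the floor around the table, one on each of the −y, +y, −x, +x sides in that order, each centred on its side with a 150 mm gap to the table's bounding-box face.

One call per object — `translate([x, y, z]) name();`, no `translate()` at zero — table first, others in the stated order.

table();
translate([0, 0, 760]) picture_frame();
translate([571, -490, 0]) stool();
translate([571, 960, 0]) stool();
translate([-460, 235, 0]) stool();
translate([1602, 235, 0]) stool();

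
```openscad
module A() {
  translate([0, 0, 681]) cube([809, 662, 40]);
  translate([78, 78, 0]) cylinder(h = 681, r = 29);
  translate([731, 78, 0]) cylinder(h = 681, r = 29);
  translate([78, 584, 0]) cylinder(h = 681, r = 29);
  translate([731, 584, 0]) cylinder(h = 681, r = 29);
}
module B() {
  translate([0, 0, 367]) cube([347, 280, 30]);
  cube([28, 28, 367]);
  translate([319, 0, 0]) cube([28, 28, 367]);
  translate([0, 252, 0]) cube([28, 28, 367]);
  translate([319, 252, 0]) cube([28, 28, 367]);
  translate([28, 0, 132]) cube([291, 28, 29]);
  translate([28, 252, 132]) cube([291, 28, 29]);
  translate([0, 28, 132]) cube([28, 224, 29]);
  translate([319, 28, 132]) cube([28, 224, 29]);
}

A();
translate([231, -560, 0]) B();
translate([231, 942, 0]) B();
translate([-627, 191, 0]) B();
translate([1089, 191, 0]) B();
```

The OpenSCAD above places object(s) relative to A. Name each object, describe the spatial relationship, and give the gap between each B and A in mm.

A is a table. B is a stool. Four stools sit around the table at the −y, +y, −x, +x sides. The gap between each stool and the table is 280 mm.

Each stool's nearest face is 280 mm from the table's bounding box.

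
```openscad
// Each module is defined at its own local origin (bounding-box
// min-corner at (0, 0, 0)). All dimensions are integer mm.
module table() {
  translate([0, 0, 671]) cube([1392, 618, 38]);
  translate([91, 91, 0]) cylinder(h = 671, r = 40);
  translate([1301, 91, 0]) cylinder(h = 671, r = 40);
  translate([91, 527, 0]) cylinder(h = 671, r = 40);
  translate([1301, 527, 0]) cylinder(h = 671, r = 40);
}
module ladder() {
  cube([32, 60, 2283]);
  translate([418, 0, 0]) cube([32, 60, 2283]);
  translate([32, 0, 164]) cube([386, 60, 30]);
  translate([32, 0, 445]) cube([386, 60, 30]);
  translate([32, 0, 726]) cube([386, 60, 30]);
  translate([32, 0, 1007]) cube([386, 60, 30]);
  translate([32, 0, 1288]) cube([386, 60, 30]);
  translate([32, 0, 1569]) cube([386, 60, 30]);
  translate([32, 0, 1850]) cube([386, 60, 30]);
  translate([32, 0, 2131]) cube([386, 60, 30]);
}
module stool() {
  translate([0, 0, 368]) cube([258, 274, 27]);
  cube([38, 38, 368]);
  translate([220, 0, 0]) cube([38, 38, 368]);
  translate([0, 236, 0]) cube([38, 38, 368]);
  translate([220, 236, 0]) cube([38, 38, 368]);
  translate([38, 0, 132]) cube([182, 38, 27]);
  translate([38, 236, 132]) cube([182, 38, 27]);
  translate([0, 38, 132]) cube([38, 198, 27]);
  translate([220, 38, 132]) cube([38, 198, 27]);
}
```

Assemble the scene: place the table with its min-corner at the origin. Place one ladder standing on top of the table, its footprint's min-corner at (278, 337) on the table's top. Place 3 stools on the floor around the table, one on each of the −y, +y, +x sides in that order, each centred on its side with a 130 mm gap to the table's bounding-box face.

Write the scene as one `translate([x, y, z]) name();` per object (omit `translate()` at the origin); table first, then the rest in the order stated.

table();
translate([278, 337, 709]) ladder();
translate([567, -404, 0]) stool();
translate([567, 748, 0]) stool();
translate([1522, 172, 0]) stool();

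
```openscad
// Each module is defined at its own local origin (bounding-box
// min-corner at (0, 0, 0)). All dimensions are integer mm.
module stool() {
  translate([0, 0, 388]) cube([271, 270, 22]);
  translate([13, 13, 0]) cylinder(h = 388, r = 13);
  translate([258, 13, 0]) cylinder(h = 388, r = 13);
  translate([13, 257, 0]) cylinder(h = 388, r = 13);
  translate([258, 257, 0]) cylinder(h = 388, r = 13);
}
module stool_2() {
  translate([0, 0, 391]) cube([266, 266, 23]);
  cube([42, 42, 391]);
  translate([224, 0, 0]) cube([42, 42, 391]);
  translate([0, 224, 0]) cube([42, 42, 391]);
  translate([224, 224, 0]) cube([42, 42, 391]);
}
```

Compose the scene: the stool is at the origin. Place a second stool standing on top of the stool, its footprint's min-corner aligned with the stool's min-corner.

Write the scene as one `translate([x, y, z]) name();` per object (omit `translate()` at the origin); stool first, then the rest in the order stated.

stool();
translate([0, 0, 410]) stool_2();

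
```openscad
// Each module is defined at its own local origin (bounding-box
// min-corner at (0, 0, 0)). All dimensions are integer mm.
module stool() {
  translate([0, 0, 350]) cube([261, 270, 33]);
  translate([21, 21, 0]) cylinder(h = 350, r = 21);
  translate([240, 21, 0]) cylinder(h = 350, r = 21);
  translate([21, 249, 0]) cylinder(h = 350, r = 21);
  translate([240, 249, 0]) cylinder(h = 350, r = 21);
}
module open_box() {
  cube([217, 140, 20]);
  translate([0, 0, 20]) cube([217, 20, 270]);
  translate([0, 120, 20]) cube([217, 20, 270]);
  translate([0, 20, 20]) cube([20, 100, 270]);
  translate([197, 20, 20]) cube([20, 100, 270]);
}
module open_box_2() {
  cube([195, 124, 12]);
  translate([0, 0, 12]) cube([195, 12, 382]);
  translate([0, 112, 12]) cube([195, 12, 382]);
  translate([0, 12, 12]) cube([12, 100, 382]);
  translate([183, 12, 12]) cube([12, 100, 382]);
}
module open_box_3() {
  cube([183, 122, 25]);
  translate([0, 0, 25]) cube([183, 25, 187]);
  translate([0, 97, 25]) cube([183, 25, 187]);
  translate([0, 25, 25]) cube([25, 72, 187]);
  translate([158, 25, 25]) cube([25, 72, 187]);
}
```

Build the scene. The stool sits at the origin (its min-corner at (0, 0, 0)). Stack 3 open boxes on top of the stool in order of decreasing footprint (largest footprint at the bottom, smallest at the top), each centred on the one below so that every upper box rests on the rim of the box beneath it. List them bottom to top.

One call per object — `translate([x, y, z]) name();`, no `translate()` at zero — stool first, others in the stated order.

stool();
translate([22, 65, 383]) open_box();
translate([33, 73, 673]) open_box_2();
translate([39, 74, 1067]) open_box_3();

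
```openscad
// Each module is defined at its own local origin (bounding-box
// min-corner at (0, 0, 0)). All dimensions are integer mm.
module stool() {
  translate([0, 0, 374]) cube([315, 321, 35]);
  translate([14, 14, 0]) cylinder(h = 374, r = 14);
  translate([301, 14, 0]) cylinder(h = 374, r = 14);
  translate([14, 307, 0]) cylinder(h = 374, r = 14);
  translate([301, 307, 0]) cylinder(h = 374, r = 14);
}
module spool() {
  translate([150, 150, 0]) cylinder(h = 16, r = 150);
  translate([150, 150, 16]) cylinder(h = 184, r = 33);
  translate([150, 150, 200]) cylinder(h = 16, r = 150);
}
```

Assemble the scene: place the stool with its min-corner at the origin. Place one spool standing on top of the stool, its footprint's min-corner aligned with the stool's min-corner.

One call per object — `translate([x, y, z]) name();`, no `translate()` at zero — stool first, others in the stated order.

stool();
translate([0, 0, 409]) spool();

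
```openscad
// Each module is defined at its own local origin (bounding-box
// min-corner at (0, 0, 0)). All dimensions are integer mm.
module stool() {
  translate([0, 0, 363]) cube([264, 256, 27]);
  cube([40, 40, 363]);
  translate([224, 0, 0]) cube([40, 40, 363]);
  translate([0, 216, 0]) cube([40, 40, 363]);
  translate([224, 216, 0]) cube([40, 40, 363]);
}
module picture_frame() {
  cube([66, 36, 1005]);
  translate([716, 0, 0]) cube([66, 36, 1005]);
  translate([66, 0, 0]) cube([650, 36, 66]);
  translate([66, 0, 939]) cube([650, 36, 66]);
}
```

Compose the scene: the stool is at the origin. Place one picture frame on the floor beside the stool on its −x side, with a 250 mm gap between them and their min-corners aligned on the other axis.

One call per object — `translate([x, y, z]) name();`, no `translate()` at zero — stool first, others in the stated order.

stool();
translate([-1032, 0, 0]) picture_frame();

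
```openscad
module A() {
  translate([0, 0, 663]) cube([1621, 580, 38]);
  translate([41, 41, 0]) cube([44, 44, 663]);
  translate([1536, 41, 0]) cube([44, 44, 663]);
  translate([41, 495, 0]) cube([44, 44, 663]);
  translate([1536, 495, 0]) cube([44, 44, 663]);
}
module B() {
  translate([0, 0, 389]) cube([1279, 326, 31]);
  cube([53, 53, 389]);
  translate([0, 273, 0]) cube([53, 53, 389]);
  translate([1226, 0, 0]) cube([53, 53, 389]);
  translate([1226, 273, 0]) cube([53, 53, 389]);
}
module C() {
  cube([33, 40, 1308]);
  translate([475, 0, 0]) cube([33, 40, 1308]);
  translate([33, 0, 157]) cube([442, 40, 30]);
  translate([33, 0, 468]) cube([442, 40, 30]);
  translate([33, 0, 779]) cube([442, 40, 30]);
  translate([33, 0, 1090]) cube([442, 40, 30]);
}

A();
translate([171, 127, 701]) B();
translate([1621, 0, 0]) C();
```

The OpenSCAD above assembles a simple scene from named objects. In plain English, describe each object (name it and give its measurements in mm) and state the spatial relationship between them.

A is a table: top 1621 mm (x) × 580 mm (y), 38 mm thick, upper face at z = 701 mm, on four 44×44 mm square legs, each inset 41 mm from the nearest pair of top edges, running from z = 0 to the bottom of the top.

B is a bench: a 1279×326 mm seat slab, 31 mm thick, top at z = 420 mm, on four 53×53 mm square legs flush with the seat corners and standing on z = 0.

C is a wooden ladder with two side rails of 33×40 mm section and 1308 mm height, set 508 mm apart overall. Between them run 4 rectangular rungs (40 mm deep, 30 mm thick), front faces flush with the rails' −y face. The bottom of the first rung is 157 mm above the floor and each subsequent rung is 311 mm higher than the one below.

The bench is on top of the table, centred. The ladder is against the table's +x side, with their −y faces flush.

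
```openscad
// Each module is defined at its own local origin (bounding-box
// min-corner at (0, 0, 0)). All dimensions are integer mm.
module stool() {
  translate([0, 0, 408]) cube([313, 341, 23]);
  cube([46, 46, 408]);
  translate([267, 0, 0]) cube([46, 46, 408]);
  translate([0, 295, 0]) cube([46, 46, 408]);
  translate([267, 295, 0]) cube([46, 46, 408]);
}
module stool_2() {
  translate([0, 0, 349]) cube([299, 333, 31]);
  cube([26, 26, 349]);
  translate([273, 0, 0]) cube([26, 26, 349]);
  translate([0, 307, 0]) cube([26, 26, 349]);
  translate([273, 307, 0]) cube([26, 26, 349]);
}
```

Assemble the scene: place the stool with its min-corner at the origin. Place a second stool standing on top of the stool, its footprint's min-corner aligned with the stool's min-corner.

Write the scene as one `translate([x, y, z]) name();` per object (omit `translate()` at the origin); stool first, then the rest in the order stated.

stool();
translate([0, 0, 431]) stool_2();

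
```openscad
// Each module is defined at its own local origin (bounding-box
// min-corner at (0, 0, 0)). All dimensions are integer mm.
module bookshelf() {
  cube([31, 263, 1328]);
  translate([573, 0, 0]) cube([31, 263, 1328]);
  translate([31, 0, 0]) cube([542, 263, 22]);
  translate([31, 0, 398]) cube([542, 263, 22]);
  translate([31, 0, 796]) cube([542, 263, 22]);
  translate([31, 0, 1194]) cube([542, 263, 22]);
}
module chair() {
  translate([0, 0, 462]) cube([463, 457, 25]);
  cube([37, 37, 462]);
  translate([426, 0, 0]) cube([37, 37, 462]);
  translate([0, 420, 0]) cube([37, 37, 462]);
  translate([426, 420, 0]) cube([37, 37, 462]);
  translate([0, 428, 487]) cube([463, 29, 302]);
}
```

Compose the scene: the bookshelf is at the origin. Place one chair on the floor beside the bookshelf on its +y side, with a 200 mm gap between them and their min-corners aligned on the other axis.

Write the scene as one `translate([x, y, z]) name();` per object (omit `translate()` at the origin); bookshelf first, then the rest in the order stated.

bookshelf();
translate([0, 463, 0]) chair();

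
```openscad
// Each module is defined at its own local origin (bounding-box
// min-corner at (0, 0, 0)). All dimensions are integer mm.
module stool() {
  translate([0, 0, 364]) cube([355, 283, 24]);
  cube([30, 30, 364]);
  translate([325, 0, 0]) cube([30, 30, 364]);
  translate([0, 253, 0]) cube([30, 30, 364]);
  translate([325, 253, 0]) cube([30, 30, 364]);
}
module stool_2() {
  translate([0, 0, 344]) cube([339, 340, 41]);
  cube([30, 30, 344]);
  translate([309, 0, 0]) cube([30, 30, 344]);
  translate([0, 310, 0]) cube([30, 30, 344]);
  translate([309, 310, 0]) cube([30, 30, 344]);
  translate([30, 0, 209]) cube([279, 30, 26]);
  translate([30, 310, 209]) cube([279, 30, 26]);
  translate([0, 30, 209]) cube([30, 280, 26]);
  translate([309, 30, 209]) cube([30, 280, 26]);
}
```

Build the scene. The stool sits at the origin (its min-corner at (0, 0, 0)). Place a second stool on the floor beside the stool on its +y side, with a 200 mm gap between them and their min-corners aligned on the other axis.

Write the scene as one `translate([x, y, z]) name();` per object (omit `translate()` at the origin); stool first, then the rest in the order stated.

stool();
translate([0, 483, 0]) stool_2();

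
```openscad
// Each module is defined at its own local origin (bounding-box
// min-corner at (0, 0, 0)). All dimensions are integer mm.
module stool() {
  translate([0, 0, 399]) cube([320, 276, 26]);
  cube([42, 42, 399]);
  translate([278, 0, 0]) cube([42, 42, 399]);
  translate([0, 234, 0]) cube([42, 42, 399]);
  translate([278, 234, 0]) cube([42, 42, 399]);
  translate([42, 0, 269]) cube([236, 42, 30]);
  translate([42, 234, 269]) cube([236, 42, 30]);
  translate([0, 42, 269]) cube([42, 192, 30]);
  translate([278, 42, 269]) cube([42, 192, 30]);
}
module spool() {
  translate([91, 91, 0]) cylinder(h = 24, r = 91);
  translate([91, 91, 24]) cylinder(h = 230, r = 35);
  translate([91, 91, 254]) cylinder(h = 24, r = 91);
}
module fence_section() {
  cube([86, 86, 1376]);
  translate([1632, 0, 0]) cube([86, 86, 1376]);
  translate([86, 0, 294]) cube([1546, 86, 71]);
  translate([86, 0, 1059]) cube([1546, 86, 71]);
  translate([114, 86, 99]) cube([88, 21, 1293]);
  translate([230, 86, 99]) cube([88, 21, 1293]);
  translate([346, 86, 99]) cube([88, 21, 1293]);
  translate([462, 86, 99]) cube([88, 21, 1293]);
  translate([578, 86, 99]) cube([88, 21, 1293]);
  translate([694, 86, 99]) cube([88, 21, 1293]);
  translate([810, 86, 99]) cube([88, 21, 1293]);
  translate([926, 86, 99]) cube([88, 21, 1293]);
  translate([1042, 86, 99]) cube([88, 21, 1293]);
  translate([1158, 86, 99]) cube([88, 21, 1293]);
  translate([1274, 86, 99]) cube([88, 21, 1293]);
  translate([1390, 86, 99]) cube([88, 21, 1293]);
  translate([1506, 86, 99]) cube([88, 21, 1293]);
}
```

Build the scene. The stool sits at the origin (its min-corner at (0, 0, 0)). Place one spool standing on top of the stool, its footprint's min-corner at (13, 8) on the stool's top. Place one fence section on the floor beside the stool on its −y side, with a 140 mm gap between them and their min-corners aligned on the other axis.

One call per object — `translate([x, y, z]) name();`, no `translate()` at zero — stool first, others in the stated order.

stool();
translate([13, 8, 425]) spool();
translate([0, -247, 0]) fence_section();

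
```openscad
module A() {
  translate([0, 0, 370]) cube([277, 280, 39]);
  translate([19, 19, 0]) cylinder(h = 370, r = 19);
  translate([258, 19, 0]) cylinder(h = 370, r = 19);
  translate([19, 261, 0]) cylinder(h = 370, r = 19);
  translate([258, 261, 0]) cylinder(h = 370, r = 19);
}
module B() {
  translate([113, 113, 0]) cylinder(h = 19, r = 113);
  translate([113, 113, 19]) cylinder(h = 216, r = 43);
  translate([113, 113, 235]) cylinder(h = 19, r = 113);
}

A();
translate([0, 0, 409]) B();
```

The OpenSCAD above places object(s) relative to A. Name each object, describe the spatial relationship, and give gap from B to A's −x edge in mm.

A is a stool. B is a spool. The spool is on top of the stool. The gap from the spool to the stool's −x edge is 0 mm.

The spool's min-x is at 0; the stool's min-x is 0; gap = 0 mm.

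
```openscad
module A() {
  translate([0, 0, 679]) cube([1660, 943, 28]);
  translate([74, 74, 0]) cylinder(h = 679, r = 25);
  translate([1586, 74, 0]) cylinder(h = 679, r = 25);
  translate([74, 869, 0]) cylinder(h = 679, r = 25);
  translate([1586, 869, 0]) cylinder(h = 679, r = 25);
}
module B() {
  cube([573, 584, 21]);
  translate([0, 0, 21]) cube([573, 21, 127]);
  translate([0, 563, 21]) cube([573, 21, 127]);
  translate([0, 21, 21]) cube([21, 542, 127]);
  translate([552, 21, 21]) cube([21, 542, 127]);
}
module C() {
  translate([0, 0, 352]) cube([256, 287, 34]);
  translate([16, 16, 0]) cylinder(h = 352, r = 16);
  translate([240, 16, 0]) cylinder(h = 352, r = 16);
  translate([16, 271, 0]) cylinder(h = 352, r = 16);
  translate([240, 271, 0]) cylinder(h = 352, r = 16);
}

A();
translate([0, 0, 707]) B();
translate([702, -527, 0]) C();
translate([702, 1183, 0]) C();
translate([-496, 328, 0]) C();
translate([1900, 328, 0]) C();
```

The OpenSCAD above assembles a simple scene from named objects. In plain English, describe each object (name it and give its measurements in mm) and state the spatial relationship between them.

A is a rectangular dining table. The top is 1660×943×28 mm with its upper surface at z = 707 mm. It stands on four round legs of 50 mm diameter, each leg's bounding box inset 49 mm from the nearest pair of top edges, running from the floor to the underside of the top.

B is an open storage box with external size 573×584×148 mm and wall thickness 21 mm (the base is also 21 mm thick). The base covers the whole footprint; the four walls stand on the base, with the y-facing walls full-width and the x-facing walls fitting between their inner faces.

C is a four-legged stool. The seat is 256×287 mm, 34 mm thick, top at z = 386 mm. It stands on four round legs, each 32 mm in diameter, from z = 0 to the seat underside, each leg's axis is inset half a diameter from the nearest pair of seat edges (so the leg's bounding box is flush with the corner).

The open box is on top of the table. Four stools sit around the table at the −y, +y, −x, +x sides.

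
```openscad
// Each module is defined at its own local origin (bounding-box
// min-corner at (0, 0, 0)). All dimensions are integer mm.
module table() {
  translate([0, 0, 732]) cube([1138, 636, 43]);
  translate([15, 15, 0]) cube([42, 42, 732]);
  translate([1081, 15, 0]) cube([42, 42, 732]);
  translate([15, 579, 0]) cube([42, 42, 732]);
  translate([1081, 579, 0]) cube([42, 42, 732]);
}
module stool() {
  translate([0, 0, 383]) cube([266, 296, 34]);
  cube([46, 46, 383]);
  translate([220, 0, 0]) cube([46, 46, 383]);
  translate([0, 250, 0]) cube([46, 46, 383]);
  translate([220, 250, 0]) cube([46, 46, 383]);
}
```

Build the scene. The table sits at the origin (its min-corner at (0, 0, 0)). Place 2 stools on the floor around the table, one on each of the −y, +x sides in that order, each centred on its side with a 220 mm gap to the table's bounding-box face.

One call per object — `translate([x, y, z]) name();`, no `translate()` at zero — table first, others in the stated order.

table();
translate([436, -516, 0]) stool();
translate([1358, 170, 0]) stool();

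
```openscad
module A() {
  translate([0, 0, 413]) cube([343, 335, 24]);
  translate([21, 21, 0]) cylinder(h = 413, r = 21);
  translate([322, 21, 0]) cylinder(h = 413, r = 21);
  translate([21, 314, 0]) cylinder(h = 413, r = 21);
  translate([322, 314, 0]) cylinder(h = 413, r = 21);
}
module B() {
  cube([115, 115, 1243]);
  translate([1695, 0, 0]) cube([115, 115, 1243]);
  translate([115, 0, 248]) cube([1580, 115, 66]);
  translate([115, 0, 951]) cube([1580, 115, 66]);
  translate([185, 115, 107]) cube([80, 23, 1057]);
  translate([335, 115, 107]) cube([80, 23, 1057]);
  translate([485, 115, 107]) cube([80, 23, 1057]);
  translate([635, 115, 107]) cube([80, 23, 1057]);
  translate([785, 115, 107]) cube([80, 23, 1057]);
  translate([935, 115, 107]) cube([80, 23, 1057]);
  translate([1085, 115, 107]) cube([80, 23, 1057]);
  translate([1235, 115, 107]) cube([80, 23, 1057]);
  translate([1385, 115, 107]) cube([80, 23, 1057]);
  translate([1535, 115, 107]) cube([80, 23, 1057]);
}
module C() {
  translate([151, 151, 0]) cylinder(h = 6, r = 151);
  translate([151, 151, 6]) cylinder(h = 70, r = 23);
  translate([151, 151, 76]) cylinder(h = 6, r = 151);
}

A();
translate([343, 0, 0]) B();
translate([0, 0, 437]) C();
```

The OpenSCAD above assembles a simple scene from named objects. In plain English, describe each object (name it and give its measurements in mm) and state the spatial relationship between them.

A is a four-legged stool. The seat is 343×335 mm, 24 mm thick, top at z = 437 mm. It stands on four round legs, each 42 mm in diameter, from z = 0 to the seat underside, each leg's axis is inset half a diameter from the nearest pair of seat edges (so the leg's bounding box is flush with the corner).

B is a fence section. Two 115×115 mm posts, 1243 mm tall, stand on the floor with a clear span of 1580 mm between their inner faces. Two horizontal rails of 115×66 mm section span the gap between the posts with their undersides at z = 248 mm and z = 951 mm, flush with the posts' −y face. 10 pickets, each 80 mm wide, 23 mm thick and 1057 mm tall, are fixed to the +y face of the rails with their bottoms at z = 107 mm, evenly spaced across the span with equal gaps (rounded down to the nearest mm) at the −x end and between each pair — any rounding remainder accumulates at the +x end.

C is a spool: two coaxial disc flanges of radius 151 mm and thickness 6 mm, joined by a core cylinder of radius 23 mm and height 70 mm. The lower flange rests on z = 0 and the three cylinders share a vertical axis.

The fence section is against the stool's +x side, with their −y faces flush. The spool is on top of the stool.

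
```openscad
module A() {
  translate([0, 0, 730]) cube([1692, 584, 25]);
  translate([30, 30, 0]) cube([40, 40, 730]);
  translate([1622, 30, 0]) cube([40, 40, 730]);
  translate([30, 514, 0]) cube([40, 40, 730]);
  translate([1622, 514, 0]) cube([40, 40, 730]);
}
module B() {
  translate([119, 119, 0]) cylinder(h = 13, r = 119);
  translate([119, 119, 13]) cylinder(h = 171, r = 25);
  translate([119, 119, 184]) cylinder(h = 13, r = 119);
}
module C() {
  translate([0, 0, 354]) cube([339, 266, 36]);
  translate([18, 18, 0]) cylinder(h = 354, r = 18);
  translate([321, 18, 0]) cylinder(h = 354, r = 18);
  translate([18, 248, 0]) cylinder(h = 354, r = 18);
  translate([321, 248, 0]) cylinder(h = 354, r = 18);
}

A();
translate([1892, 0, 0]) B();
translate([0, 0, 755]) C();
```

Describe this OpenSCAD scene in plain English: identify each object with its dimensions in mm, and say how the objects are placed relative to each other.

A is a rectangular dining table. The top is 1692×584×25 mm with its upper surface at z = 755 mm. It stands on four 40×40 mm square legs, each inset 30 mm from the nearest pair of top edges, running from the floor to the underside of the top.

B is a spool: two coaxial disc flanges of radius 119 mm and thickness 13 mm, joined by a core cylinder of radius 25 mm and height 171 mm. The lower flange rests on z = 0 and the three cylinders share a vertical axis.

C is a simple wooden stool: a rectangular seat 339 mm (x) by 266 mm (y), 36 mm thick, top face at z = 390 mm, on four round legs, each 36 mm in diameter. The legs rest on z = 0, each leg's axis is inset half a diameter from the nearest pair of seat edges (so the leg's bounding box is flush with the corner).

The spool is on the floor beside the table on its +x side. The stool is on top of the table.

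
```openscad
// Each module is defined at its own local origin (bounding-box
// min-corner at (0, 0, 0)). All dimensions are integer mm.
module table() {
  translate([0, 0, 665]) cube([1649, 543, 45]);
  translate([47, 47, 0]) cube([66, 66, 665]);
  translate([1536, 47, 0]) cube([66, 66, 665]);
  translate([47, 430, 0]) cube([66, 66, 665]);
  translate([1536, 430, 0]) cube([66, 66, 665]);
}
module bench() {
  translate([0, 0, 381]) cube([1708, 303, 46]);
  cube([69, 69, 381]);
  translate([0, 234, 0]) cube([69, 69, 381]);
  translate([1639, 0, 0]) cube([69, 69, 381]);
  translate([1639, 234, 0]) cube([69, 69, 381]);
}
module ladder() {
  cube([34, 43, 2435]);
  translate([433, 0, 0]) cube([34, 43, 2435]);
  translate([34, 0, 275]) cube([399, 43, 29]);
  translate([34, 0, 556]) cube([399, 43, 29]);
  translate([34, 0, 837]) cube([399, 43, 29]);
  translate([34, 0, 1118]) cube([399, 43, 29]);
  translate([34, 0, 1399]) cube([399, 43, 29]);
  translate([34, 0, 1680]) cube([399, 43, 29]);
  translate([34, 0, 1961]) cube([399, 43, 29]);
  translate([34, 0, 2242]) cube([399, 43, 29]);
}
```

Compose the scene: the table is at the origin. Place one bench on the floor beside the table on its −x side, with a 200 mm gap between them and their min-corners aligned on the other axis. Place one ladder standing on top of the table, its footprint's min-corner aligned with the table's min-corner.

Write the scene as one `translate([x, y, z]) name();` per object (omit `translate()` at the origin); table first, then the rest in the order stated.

table();
translate([-1908, 0, 0]) bench();
translate([0, 0, 710]) ladder();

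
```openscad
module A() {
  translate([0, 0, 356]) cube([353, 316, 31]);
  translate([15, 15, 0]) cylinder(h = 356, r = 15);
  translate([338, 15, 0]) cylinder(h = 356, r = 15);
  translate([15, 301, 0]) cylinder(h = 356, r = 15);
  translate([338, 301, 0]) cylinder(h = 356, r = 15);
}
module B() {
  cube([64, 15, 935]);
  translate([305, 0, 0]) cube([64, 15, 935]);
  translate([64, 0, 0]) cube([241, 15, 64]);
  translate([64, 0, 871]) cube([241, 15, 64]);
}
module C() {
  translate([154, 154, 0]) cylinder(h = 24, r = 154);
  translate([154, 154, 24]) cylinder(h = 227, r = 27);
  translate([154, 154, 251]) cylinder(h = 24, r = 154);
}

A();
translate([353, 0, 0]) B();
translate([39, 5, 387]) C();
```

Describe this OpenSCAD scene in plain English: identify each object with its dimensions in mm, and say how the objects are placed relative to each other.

A is a four-legged stool. The seat is a 353×316×31 mm slab whose top surface is at z = 387 mm; four round legs, each 30 mm in diameter, run from the floor (z = 0) to the underside of the seat, each leg's axis is inset half a diameter from the nearest pair of seat edges (so the leg's bounding box is flush with the corner).

B is a picture frame with a 241×807 mm rectangular opening (x by z) and a uniform 64 mm border on every side. Frame depth is 15 mm along y. It is built from two vertical stiles running the full outside height and two horizontal rails spanning the gap between the stiles.

C is a spool: two coaxial disc flanges of radius 154 mm and thickness 24 mm, joined by a core cylinder of radius 27 mm and height 227 mm. The lower flange rests on z = 0 and the three cylinders share a vertical axis.

The picture frame is against the stool's +x side, with their −y faces flush. The spool is on top of the stool.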